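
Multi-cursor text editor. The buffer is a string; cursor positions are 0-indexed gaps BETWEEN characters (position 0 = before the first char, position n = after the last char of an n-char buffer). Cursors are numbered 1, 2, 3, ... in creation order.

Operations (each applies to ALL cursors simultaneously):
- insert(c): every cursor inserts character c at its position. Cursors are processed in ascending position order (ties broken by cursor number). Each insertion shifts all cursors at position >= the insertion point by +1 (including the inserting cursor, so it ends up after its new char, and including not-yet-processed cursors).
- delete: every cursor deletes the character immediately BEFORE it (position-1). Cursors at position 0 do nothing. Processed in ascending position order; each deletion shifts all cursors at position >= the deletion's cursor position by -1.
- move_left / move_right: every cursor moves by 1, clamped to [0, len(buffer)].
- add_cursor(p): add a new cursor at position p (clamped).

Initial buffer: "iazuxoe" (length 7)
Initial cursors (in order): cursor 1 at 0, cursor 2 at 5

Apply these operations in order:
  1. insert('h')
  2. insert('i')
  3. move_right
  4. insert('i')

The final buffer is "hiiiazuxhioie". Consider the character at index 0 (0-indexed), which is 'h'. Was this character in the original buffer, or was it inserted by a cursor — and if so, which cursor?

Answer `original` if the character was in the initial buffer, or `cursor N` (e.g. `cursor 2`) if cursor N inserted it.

After op 1 (insert('h')): buffer="hiazuxhoe" (len 9), cursors c1@1 c2@7, authorship 1.....2..
After op 2 (insert('i')): buffer="hiiazuxhioe" (len 11), cursors c1@2 c2@9, authorship 11.....22..
After op 3 (move_right): buffer="hiiazuxhioe" (len 11), cursors c1@3 c2@10, authorship 11.....22..
After op 4 (insert('i')): buffer="hiiiazuxhioie" (len 13), cursors c1@4 c2@12, authorship 11.1....22.2.
Authorship (.=original, N=cursor N): 1 1 . 1 . . . . 2 2 . 2 .
Index 0: author = 1

Answer: cursor 1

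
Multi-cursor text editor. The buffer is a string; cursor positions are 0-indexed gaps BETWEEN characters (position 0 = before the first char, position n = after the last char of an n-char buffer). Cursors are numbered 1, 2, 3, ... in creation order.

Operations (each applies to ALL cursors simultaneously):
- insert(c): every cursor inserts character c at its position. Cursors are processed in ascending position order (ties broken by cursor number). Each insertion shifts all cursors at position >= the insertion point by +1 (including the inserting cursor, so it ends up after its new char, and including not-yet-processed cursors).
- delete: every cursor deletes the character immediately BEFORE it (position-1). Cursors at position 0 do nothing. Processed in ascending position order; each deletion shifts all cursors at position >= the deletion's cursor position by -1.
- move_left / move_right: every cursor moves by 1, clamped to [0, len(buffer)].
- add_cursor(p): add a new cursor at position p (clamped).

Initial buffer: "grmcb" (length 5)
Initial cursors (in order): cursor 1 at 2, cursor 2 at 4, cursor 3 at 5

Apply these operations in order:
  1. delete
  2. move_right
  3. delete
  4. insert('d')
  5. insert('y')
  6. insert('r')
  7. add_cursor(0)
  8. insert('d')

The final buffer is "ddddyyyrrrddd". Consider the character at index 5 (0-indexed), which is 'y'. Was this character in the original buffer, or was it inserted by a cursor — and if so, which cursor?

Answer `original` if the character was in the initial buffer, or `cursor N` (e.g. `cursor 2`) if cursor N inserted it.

After op 1 (delete): buffer="gm" (len 2), cursors c1@1 c2@2 c3@2, authorship ..
After op 2 (move_right): buffer="gm" (len 2), cursors c1@2 c2@2 c3@2, authorship ..
After op 3 (delete): buffer="" (len 0), cursors c1@0 c2@0 c3@0, authorship 
After op 4 (insert('d')): buffer="ddd" (len 3), cursors c1@3 c2@3 c3@3, authorship 123
After op 5 (insert('y')): buffer="dddyyy" (len 6), cursors c1@6 c2@6 c3@6, authorship 123123
After op 6 (insert('r')): buffer="dddyyyrrr" (len 9), cursors c1@9 c2@9 c3@9, authorship 123123123
After op 7 (add_cursor(0)): buffer="dddyyyrrr" (len 9), cursors c4@0 c1@9 c2@9 c3@9, authorship 123123123
After op 8 (insert('d')): buffer="ddddyyyrrrddd" (len 13), cursors c4@1 c1@13 c2@13 c3@13, authorship 4123123123123
Authorship (.=original, N=cursor N): 4 1 2 3 1 2 3 1 2 3 1 2 3
Index 5: author = 2

Answer: cursor 2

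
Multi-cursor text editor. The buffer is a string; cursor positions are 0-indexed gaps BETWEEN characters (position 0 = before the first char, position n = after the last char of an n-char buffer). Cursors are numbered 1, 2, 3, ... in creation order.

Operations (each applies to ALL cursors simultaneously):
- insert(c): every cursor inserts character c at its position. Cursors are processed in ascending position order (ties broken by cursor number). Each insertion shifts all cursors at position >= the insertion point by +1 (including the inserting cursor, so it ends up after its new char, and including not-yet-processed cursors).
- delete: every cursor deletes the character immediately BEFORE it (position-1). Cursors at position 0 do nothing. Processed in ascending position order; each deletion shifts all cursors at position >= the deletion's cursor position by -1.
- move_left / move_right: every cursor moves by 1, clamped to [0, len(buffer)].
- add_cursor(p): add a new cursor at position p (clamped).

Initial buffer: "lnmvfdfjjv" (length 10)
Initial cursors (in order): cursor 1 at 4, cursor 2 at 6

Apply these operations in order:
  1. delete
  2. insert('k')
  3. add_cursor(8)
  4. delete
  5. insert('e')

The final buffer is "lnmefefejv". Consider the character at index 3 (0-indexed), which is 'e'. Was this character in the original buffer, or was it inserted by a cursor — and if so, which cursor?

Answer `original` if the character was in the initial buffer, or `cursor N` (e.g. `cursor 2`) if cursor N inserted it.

After op 1 (delete): buffer="lnmffjjv" (len 8), cursors c1@3 c2@4, authorship ........
After op 2 (insert('k')): buffer="lnmkfkfjjv" (len 10), cursors c1@4 c2@6, authorship ...1.2....
After op 3 (add_cursor(8)): buffer="lnmkfkfjjv" (len 10), cursors c1@4 c2@6 c3@8, authorship ...1.2....
After op 4 (delete): buffer="lnmffjv" (len 7), cursors c1@3 c2@4 c3@5, authorship .......
After op 5 (insert('e')): buffer="lnmefefejv" (len 10), cursors c1@4 c2@6 c3@8, authorship ...1.2.3..
Authorship (.=original, N=cursor N): . . . 1 . 2 . 3 . .
Index 3: author = 1

Answer: cursor 1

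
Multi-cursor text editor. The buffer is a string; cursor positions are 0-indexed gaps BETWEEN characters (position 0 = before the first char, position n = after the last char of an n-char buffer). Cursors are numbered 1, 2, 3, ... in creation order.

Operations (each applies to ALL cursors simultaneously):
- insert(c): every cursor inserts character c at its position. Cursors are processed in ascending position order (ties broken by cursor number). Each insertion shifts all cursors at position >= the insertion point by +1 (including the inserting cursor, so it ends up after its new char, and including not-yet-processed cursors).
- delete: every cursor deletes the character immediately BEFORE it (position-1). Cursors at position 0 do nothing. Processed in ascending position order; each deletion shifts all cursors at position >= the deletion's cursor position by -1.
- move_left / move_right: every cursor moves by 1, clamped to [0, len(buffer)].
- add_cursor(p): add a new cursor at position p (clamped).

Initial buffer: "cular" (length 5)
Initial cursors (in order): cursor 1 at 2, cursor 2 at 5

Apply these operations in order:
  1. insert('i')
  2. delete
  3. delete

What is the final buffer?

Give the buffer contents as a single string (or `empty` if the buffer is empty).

After op 1 (insert('i')): buffer="cuilari" (len 7), cursors c1@3 c2@7, authorship ..1...2
After op 2 (delete): buffer="cular" (len 5), cursors c1@2 c2@5, authorship .....
After op 3 (delete): buffer="cla" (len 3), cursors c1@1 c2@3, authorship ...

Answer: cla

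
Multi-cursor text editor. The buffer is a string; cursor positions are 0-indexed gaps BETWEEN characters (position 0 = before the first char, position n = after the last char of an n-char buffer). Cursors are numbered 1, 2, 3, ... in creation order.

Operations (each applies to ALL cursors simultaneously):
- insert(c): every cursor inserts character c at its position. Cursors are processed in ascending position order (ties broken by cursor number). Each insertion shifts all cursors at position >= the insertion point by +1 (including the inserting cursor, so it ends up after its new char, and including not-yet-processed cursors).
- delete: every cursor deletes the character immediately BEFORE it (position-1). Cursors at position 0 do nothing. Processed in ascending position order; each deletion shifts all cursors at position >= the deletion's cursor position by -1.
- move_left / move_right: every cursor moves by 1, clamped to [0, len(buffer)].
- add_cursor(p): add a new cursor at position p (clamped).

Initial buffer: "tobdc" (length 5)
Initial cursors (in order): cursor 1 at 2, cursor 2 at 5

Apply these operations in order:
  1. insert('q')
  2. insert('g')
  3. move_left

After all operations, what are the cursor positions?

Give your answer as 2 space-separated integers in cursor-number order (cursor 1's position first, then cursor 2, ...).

Answer: 3 8

Derivation:
After op 1 (insert('q')): buffer="toqbdcq" (len 7), cursors c1@3 c2@7, authorship ..1...2
After op 2 (insert('g')): buffer="toqgbdcqg" (len 9), cursors c1@4 c2@9, authorship ..11...22
After op 3 (move_left): buffer="toqgbdcqg" (len 9), cursors c1@3 c2@8, authorship ..11...22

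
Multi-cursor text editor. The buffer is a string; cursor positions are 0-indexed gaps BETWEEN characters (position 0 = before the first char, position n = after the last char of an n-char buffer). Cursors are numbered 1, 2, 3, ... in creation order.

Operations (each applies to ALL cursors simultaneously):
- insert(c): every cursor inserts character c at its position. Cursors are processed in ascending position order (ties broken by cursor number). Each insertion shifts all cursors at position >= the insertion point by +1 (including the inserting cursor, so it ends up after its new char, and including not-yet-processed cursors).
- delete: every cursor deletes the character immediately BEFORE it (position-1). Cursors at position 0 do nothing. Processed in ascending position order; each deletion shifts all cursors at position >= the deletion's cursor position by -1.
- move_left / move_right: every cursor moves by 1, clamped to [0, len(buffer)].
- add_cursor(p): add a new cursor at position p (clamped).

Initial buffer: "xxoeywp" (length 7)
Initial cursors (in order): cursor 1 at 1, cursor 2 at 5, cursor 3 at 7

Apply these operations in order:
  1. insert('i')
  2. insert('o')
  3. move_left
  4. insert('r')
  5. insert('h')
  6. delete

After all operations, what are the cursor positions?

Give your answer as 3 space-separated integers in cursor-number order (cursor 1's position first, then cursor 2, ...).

After op 1 (insert('i')): buffer="xixoeyiwpi" (len 10), cursors c1@2 c2@7 c3@10, authorship .1....2..3
After op 2 (insert('o')): buffer="xioxoeyiowpio" (len 13), cursors c1@3 c2@9 c3@13, authorship .11....22..33
After op 3 (move_left): buffer="xioxoeyiowpio" (len 13), cursors c1@2 c2@8 c3@12, authorship .11....22..33
After op 4 (insert('r')): buffer="xiroxoeyirowpiro" (len 16), cursors c1@3 c2@10 c3@15, authorship .111....222..333
After op 5 (insert('h')): buffer="xirhoxoeyirhowpirho" (len 19), cursors c1@4 c2@12 c3@18, authorship .1111....2222..3333
After op 6 (delete): buffer="xiroxoeyirowpiro" (len 16), cursors c1@3 c2@10 c3@15, authorship .111....222..333

Answer: 3 10 15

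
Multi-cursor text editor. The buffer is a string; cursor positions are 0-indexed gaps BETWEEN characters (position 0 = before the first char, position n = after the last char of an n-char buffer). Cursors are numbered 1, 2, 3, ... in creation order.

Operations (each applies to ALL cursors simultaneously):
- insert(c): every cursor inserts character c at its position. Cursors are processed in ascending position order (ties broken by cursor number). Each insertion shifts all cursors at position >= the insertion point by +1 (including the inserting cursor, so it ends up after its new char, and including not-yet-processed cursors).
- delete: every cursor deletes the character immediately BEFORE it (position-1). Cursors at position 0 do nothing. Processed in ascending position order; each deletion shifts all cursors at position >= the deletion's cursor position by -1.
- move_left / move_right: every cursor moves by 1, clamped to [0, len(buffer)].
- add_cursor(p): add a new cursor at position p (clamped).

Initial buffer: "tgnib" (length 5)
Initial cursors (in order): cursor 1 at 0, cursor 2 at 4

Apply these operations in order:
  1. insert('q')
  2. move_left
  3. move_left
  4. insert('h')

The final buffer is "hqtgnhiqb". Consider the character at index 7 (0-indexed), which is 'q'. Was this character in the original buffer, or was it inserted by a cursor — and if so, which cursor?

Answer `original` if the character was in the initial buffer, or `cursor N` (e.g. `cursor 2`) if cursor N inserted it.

After op 1 (insert('q')): buffer="qtgniqb" (len 7), cursors c1@1 c2@6, authorship 1....2.
After op 2 (move_left): buffer="qtgniqb" (len 7), cursors c1@0 c2@5, authorship 1....2.
After op 3 (move_left): buffer="qtgniqb" (len 7), cursors c1@0 c2@4, authorship 1....2.
After op 4 (insert('h')): buffer="hqtgnhiqb" (len 9), cursors c1@1 c2@6, authorship 11...2.2.
Authorship (.=original, N=cursor N): 1 1 . . . 2 . 2 .
Index 7: author = 2

Answer: cursor 2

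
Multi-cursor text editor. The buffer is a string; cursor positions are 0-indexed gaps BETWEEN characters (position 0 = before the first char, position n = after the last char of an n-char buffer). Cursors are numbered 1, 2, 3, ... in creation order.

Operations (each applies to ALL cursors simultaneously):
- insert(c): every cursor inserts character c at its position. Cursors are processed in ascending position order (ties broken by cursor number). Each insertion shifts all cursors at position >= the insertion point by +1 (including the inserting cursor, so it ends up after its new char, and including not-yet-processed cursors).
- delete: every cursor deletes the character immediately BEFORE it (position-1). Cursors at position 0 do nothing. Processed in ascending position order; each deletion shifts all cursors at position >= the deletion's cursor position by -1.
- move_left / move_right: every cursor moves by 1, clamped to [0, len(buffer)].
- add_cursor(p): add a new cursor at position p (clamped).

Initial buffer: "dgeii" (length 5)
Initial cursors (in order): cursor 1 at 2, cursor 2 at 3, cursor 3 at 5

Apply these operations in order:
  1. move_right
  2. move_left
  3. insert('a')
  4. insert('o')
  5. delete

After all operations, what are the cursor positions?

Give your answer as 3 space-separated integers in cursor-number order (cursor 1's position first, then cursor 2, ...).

Answer: 3 5 7

Derivation:
After op 1 (move_right): buffer="dgeii" (len 5), cursors c1@3 c2@4 c3@5, authorship .....
After op 2 (move_left): buffer="dgeii" (len 5), cursors c1@2 c2@3 c3@4, authorship .....
After op 3 (insert('a')): buffer="dgaeaiai" (len 8), cursors c1@3 c2@5 c3@7, authorship ..1.2.3.
After op 4 (insert('o')): buffer="dgaoeaoiaoi" (len 11), cursors c1@4 c2@7 c3@10, authorship ..11.22.33.
After op 5 (delete): buffer="dgaeaiai" (len 8), cursors c1@3 c2@5 c3@7, authorship ..1.2.3.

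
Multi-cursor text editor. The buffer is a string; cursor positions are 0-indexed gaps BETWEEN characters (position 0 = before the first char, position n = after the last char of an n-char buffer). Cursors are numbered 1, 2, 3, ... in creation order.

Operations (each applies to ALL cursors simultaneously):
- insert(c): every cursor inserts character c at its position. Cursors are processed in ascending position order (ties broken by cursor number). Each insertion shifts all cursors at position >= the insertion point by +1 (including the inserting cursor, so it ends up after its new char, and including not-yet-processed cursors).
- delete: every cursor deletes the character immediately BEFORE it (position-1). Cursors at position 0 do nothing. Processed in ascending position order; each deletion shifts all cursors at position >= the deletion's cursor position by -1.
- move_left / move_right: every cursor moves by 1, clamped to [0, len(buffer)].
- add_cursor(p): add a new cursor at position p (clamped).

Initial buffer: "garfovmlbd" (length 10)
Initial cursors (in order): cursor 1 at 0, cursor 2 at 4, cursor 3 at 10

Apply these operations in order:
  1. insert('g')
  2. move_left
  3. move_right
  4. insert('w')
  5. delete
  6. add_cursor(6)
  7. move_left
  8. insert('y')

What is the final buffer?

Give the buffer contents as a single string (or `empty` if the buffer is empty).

Answer: yggarfyygovmlbdyg

Derivation:
After op 1 (insert('g')): buffer="ggarfgovmlbdg" (len 13), cursors c1@1 c2@6 c3@13, authorship 1....2......3
After op 2 (move_left): buffer="ggarfgovmlbdg" (len 13), cursors c1@0 c2@5 c3@12, authorship 1....2......3
After op 3 (move_right): buffer="ggarfgovmlbdg" (len 13), cursors c1@1 c2@6 c3@13, authorship 1....2......3
After op 4 (insert('w')): buffer="gwgarfgwovmlbdgw" (len 16), cursors c1@2 c2@8 c3@16, authorship 11....22......33
After op 5 (delete): buffer="ggarfgovmlbdg" (len 13), cursors c1@1 c2@6 c3@13, authorship 1....2......3
After op 6 (add_cursor(6)): buffer="ggarfgovmlbdg" (len 13), cursors c1@1 c2@6 c4@6 c3@13, authorship 1....2......3
After op 7 (move_left): buffer="ggarfgovmlbdg" (len 13), cursors c1@0 c2@5 c4@5 c3@12, authorship 1....2......3
After op 8 (insert('y')): buffer="yggarfyygovmlbdyg" (len 17), cursors c1@1 c2@8 c4@8 c3@16, authorship 11....242......33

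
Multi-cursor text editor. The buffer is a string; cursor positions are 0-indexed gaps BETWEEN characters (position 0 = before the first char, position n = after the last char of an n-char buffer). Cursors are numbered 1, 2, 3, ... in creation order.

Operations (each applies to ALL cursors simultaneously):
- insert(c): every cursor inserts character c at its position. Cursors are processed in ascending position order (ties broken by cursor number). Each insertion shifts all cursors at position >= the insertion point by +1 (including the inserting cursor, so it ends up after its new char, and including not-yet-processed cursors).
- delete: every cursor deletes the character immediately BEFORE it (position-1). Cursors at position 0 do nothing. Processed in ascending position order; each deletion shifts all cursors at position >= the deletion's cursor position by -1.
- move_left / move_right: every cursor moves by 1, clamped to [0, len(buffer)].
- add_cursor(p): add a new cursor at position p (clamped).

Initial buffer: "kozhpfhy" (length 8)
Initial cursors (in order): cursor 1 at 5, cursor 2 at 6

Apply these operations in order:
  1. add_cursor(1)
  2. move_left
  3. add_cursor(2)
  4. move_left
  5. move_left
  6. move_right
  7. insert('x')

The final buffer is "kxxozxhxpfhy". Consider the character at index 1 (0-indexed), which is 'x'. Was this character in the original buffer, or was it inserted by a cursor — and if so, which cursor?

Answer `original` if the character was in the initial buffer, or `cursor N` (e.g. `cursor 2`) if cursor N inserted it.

After op 1 (add_cursor(1)): buffer="kozhpfhy" (len 8), cursors c3@1 c1@5 c2@6, authorship ........
After op 2 (move_left): buffer="kozhpfhy" (len 8), cursors c3@0 c1@4 c2@5, authorship ........
After op 3 (add_cursor(2)): buffer="kozhpfhy" (len 8), cursors c3@0 c4@2 c1@4 c2@5, authorship ........
After op 4 (move_left): buffer="kozhpfhy" (len 8), cursors c3@0 c4@1 c1@3 c2@4, authorship ........
After op 5 (move_left): buffer="kozhpfhy" (len 8), cursors c3@0 c4@0 c1@2 c2@3, authorship ........
After op 6 (move_right): buffer="kozhpfhy" (len 8), cursors c3@1 c4@1 c1@3 c2@4, authorship ........
After op 7 (insert('x')): buffer="kxxozxhxpfhy" (len 12), cursors c3@3 c4@3 c1@6 c2@8, authorship .34..1.2....
Authorship (.=original, N=cursor N): . 3 4 . . 1 . 2 . . . .
Index 1: author = 3

Answer: cursor 3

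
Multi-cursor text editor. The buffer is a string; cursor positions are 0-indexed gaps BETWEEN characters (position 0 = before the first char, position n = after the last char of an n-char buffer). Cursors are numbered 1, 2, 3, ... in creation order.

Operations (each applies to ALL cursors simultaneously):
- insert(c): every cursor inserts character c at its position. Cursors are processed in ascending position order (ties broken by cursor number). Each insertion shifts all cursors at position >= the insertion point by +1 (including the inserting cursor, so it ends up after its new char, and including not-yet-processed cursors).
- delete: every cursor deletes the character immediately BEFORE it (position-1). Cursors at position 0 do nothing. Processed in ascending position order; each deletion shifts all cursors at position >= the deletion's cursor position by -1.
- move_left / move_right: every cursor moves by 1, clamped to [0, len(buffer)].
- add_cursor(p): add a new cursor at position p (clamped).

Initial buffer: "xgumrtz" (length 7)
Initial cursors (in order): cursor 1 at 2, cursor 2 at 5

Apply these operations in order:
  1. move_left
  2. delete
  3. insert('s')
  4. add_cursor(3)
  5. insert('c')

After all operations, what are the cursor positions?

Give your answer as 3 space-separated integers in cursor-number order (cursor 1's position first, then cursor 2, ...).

Answer: 2 7 5

Derivation:
After op 1 (move_left): buffer="xgumrtz" (len 7), cursors c1@1 c2@4, authorship .......
After op 2 (delete): buffer="gurtz" (len 5), cursors c1@0 c2@2, authorship .....
After op 3 (insert('s')): buffer="sgusrtz" (len 7), cursors c1@1 c2@4, authorship 1..2...
After op 4 (add_cursor(3)): buffer="sgusrtz" (len 7), cursors c1@1 c3@3 c2@4, authorship 1..2...
After op 5 (insert('c')): buffer="scgucscrtz" (len 10), cursors c1@2 c3@5 c2@7, authorship 11..322...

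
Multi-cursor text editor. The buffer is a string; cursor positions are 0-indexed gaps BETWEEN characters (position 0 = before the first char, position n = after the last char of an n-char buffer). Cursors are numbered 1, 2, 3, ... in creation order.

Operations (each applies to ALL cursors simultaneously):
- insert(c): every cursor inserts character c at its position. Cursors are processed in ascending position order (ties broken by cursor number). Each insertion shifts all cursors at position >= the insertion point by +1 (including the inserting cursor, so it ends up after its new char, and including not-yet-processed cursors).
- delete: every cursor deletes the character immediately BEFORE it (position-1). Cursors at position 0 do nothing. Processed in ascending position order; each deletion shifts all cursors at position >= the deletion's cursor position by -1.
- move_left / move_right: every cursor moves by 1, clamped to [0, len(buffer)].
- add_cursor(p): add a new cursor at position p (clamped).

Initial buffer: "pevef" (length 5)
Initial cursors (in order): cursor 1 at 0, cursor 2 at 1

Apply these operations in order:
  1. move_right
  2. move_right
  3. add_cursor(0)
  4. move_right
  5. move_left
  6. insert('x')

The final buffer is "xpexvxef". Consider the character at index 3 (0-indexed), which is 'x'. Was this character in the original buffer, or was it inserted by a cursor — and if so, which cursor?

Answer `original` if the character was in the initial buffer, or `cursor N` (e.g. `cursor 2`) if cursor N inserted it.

After op 1 (move_right): buffer="pevef" (len 5), cursors c1@1 c2@2, authorship .....
After op 2 (move_right): buffer="pevef" (len 5), cursors c1@2 c2@3, authorship .....
After op 3 (add_cursor(0)): buffer="pevef" (len 5), cursors c3@0 c1@2 c2@3, authorship .....
After op 4 (move_right): buffer="pevef" (len 5), cursors c3@1 c1@3 c2@4, authorship .....
After op 5 (move_left): buffer="pevef" (len 5), cursors c3@0 c1@2 c2@3, authorship .....
After op 6 (insert('x')): buffer="xpexvxef" (len 8), cursors c3@1 c1@4 c2@6, authorship 3..1.2..
Authorship (.=original, N=cursor N): 3 . . 1 . 2 . .
Index 3: author = 1

Answer: cursor 1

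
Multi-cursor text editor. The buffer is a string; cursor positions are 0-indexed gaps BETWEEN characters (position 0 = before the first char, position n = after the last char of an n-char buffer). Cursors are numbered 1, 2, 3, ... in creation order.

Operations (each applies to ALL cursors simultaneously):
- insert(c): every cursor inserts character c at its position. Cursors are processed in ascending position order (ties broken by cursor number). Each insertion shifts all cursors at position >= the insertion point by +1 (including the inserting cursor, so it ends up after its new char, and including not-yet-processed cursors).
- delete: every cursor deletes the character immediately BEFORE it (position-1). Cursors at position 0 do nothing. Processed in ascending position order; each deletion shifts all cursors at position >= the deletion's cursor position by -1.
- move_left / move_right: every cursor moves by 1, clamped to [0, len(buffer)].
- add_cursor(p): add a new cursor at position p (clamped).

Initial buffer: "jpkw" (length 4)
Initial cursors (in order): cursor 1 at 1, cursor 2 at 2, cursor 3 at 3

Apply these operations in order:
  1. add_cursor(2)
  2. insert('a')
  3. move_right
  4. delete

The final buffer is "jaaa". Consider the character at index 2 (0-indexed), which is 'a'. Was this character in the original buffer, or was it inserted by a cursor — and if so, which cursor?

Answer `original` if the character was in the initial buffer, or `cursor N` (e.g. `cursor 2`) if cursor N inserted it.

Answer: cursor 2

Derivation:
After op 1 (add_cursor(2)): buffer="jpkw" (len 4), cursors c1@1 c2@2 c4@2 c3@3, authorship ....
After op 2 (insert('a')): buffer="japaakaw" (len 8), cursors c1@2 c2@5 c4@5 c3@7, authorship .1.24.3.
After op 3 (move_right): buffer="japaakaw" (len 8), cursors c1@3 c2@6 c4@6 c3@8, authorship .1.24.3.
After op 4 (delete): buffer="jaaa" (len 4), cursors c1@2 c2@3 c4@3 c3@4, authorship .123
Authorship (.=original, N=cursor N): . 1 2 3
Index 2: author = 2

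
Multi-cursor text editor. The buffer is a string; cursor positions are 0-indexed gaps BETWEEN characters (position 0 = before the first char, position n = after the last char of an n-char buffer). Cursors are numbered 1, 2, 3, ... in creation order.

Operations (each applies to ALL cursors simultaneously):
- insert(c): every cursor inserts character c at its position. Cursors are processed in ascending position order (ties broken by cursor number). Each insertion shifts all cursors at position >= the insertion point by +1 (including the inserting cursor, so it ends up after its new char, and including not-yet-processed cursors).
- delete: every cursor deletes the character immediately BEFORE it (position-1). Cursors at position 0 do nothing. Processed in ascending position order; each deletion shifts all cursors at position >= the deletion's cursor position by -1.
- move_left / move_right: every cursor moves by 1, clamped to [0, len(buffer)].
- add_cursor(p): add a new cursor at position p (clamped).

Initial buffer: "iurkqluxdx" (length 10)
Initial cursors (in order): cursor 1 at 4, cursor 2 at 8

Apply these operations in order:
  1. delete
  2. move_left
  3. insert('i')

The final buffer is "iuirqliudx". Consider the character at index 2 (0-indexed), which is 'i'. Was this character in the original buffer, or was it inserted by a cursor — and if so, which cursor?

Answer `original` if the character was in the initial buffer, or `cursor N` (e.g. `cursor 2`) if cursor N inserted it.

After op 1 (delete): buffer="iurqludx" (len 8), cursors c1@3 c2@6, authorship ........
After op 2 (move_left): buffer="iurqludx" (len 8), cursors c1@2 c2@5, authorship ........
After op 3 (insert('i')): buffer="iuirqliudx" (len 10), cursors c1@3 c2@7, authorship ..1...2...
Authorship (.=original, N=cursor N): . . 1 . . . 2 . . .
Index 2: author = 1

Answer: cursor 1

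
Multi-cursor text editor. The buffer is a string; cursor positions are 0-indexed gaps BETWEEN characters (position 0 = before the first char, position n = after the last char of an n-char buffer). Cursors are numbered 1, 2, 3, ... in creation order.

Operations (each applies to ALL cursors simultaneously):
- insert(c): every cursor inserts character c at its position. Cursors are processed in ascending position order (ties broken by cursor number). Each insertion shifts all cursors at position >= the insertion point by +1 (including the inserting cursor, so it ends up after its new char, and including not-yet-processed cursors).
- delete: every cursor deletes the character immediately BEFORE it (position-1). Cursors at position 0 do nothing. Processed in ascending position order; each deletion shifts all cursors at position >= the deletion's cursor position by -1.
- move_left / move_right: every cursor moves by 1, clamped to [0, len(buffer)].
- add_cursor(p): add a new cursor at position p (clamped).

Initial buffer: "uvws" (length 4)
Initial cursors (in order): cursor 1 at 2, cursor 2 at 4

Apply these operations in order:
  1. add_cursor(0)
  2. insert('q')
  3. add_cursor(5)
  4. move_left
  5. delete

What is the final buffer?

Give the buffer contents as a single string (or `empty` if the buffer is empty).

Answer: quwq

Derivation:
After op 1 (add_cursor(0)): buffer="uvws" (len 4), cursors c3@0 c1@2 c2@4, authorship ....
After op 2 (insert('q')): buffer="quvqwsq" (len 7), cursors c3@1 c1@4 c2@7, authorship 3..1..2
After op 3 (add_cursor(5)): buffer="quvqwsq" (len 7), cursors c3@1 c1@4 c4@5 c2@7, authorship 3..1..2
After op 4 (move_left): buffer="quvqwsq" (len 7), cursors c3@0 c1@3 c4@4 c2@6, authorship 3..1..2
After op 5 (delete): buffer="quwq" (len 4), cursors c3@0 c1@2 c4@2 c2@3, authorship 3..2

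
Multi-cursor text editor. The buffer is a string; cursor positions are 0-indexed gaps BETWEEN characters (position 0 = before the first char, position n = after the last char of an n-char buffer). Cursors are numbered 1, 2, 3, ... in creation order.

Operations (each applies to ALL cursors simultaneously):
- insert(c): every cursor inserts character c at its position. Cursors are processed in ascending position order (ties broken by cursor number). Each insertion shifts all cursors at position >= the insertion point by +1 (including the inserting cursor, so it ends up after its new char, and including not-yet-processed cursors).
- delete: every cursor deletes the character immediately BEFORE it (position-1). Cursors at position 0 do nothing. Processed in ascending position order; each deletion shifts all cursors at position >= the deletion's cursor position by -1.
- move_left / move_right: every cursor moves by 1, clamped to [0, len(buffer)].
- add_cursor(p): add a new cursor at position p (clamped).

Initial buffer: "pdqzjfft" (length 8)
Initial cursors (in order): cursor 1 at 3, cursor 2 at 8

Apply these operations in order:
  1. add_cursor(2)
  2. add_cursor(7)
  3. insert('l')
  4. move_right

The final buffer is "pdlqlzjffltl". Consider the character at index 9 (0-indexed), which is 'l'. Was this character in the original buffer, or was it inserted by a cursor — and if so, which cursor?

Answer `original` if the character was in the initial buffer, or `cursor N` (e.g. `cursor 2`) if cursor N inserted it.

After op 1 (add_cursor(2)): buffer="pdqzjfft" (len 8), cursors c3@2 c1@3 c2@8, authorship ........
After op 2 (add_cursor(7)): buffer="pdqzjfft" (len 8), cursors c3@2 c1@3 c4@7 c2@8, authorship ........
After op 3 (insert('l')): buffer="pdlqlzjffltl" (len 12), cursors c3@3 c1@5 c4@10 c2@12, authorship ..3.1....4.2
After op 4 (move_right): buffer="pdlqlzjffltl" (len 12), cursors c3@4 c1@6 c4@11 c2@12, authorship ..3.1....4.2
Authorship (.=original, N=cursor N): . . 3 . 1 . . . . 4 . 2
Index 9: author = 4

Answer: cursor 4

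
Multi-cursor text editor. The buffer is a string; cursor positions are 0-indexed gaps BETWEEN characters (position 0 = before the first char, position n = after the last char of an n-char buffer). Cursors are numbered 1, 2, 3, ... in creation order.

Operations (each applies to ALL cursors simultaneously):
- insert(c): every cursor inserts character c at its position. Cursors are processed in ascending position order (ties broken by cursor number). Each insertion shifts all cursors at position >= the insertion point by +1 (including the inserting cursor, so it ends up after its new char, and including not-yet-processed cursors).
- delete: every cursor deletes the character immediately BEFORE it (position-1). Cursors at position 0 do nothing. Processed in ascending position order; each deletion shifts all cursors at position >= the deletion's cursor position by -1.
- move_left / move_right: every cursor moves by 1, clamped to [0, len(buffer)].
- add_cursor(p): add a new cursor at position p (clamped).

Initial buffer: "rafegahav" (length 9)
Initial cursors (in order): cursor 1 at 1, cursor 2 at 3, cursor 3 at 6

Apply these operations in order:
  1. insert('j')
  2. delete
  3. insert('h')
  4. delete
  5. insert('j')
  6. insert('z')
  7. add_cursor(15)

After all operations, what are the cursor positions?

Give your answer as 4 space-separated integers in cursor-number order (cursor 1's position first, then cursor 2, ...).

Answer: 3 7 12 15

Derivation:
After op 1 (insert('j')): buffer="rjafjegajhav" (len 12), cursors c1@2 c2@5 c3@9, authorship .1..2...3...
After op 2 (delete): buffer="rafegahav" (len 9), cursors c1@1 c2@3 c3@6, authorship .........
After op 3 (insert('h')): buffer="rhafhegahhav" (len 12), cursors c1@2 c2@5 c3@9, authorship .1..2...3...
After op 4 (delete): buffer="rafegahav" (len 9), cursors c1@1 c2@3 c3@6, authorship .........
After op 5 (insert('j')): buffer="rjafjegajhav" (len 12), cursors c1@2 c2@5 c3@9, authorship .1..2...3...
After op 6 (insert('z')): buffer="rjzafjzegajzhav" (len 15), cursors c1@3 c2@7 c3@12, authorship .11..22...33...
After op 7 (add_cursor(15)): buffer="rjzafjzegajzhav" (len 15), cursors c1@3 c2@7 c3@12 c4@15, authorship .11..22...33...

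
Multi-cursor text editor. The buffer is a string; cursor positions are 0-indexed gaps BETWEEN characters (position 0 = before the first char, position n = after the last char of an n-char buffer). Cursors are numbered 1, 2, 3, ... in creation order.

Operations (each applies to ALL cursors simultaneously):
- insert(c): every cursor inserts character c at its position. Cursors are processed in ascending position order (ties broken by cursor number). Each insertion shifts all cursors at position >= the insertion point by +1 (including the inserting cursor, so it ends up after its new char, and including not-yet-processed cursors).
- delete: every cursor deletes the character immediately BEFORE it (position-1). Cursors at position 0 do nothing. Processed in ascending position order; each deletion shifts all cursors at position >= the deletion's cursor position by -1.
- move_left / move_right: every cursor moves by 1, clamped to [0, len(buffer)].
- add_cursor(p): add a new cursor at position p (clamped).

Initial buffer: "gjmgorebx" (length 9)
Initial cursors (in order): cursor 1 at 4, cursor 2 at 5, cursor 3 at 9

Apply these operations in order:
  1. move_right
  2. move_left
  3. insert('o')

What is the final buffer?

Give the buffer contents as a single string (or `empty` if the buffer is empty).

After op 1 (move_right): buffer="gjmgorebx" (len 9), cursors c1@5 c2@6 c3@9, authorship .........
After op 2 (move_left): buffer="gjmgorebx" (len 9), cursors c1@4 c2@5 c3@8, authorship .........
After op 3 (insert('o')): buffer="gjmgooorebox" (len 12), cursors c1@5 c2@7 c3@11, authorship ....1.2...3.

Answer: gjmgooorebox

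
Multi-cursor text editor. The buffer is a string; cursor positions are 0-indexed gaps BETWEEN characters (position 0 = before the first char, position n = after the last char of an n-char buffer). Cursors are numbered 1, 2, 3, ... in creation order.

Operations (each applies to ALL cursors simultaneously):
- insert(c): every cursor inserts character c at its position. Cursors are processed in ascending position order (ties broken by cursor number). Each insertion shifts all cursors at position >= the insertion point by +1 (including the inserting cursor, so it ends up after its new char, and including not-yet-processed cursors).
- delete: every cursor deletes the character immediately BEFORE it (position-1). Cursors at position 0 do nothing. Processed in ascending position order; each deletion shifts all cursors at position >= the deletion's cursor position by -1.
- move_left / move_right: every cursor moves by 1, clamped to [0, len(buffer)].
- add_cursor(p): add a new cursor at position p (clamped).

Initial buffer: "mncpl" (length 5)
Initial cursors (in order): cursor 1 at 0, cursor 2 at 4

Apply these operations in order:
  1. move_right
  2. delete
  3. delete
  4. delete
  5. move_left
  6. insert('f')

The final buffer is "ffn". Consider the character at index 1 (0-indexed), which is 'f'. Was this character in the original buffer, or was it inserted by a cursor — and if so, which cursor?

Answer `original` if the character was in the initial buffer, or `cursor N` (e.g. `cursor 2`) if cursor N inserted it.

Answer: cursor 2

Derivation:
After op 1 (move_right): buffer="mncpl" (len 5), cursors c1@1 c2@5, authorship .....
After op 2 (delete): buffer="ncp" (len 3), cursors c1@0 c2@3, authorship ...
After op 3 (delete): buffer="nc" (len 2), cursors c1@0 c2@2, authorship ..
After op 4 (delete): buffer="n" (len 1), cursors c1@0 c2@1, authorship .
After op 5 (move_left): buffer="n" (len 1), cursors c1@0 c2@0, authorship .
After op 6 (insert('f')): buffer="ffn" (len 3), cursors c1@2 c2@2, authorship 12.
Authorship (.=original, N=cursor N): 1 2 .
Index 1: author = 2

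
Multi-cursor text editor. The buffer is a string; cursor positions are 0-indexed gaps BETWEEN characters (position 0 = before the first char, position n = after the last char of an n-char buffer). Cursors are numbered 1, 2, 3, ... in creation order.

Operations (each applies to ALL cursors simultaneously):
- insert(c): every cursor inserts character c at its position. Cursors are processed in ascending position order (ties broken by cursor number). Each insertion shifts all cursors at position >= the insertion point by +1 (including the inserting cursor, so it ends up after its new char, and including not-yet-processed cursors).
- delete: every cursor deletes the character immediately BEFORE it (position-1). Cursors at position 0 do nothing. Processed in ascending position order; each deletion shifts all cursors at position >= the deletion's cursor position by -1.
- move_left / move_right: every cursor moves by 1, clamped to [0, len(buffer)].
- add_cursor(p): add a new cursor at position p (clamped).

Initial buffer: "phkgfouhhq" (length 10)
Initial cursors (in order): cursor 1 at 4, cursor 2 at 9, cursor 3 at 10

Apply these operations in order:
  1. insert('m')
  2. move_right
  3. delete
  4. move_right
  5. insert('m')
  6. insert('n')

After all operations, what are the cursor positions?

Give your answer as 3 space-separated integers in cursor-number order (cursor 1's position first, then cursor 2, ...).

After op 1 (insert('m')): buffer="phkgmfouhhmqm" (len 13), cursors c1@5 c2@11 c3@13, authorship ....1.....2.3
After op 2 (move_right): buffer="phkgmfouhhmqm" (len 13), cursors c1@6 c2@12 c3@13, authorship ....1.....2.3
After op 3 (delete): buffer="phkgmouhhm" (len 10), cursors c1@5 c2@10 c3@10, authorship ....1....2
After op 4 (move_right): buffer="phkgmouhhm" (len 10), cursors c1@6 c2@10 c3@10, authorship ....1....2
After op 5 (insert('m')): buffer="phkgmomuhhmmm" (len 13), cursors c1@7 c2@13 c3@13, authorship ....1.1...223
After op 6 (insert('n')): buffer="phkgmomnuhhmmmnn" (len 16), cursors c1@8 c2@16 c3@16, authorship ....1.11...22323

Answer: 8 16 16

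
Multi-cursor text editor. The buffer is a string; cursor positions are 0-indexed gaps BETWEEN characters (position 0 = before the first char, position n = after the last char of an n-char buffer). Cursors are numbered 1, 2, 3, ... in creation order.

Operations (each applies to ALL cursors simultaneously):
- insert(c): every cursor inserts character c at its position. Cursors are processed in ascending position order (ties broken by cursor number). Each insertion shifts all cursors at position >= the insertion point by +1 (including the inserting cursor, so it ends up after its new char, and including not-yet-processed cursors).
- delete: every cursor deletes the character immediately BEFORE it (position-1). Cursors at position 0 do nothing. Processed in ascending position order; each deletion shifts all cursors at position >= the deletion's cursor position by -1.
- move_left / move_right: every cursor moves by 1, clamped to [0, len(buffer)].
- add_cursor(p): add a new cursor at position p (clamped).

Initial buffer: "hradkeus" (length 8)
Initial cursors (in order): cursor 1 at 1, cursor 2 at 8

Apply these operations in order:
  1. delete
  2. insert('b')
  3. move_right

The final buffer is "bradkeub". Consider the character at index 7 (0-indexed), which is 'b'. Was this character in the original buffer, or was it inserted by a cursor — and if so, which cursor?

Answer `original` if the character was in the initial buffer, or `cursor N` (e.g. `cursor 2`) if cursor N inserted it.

Answer: cursor 2

Derivation:
After op 1 (delete): buffer="radkeu" (len 6), cursors c1@0 c2@6, authorship ......
After op 2 (insert('b')): buffer="bradkeub" (len 8), cursors c1@1 c2@8, authorship 1......2
After op 3 (move_right): buffer="bradkeub" (len 8), cursors c1@2 c2@8, authorship 1......2
Authorship (.=original, N=cursor N): 1 . . . . . . 2
Index 7: author = 2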